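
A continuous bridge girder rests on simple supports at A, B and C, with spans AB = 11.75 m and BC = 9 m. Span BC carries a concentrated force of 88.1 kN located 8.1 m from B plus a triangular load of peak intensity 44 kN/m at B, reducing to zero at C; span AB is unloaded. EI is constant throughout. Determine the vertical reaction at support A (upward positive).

Take M_B as the redundant. Released structure: two simple spans AB and BC with a hinge at B.
Discontinuity in slope at B on the released structure — sum the simple-span end rotations:
  span BC: point load 88.1 at a = 8.1: Pab(L + b)/(6LEI) = 117.7/EI
  span BC: triangular load, peak 44: w₀L³/(45EI) = 712.8/EI
  relative rotation θ_0 = (0 + 830.5)/EI = 830.5/EI
A unit hogging moment at B produces rotation L₁/(3EI) + L₂/(3EI) = 6.917/EI.
Slope continuity at B: θ_0 = M_B·6.917/EI, so M_B = 830.5/6.917 = 120.1 kN·m (hogging).
Span AB, ΣM about A with M_B applied at B: R_B^{AB}·11.75 = 0 + 120.1, so R_B^{AB} = 10.22 kN and R_A = 0 − 10.22 = -10.22 kN.

R_A = -10.22 kN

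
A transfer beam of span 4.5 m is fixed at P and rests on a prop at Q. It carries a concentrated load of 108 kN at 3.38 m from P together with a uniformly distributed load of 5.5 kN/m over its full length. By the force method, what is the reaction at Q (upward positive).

Take the reaction at Q as the redundant and release it; the primary structure is a cantilever fixed at P.
Primary-structure tip deflection at Q by superposition:
  point load 108 at a = 3.38: Pa²(3L − a)/(6EI) = 2081/EI
  UDL 5.5: wL⁴/(8EI) = 281.9/EI
  δ_0 = 2363/EI
Tip deflection under a unit load at Q: L³/(3EI) = 30.38/EI.
The prop prevents deflection at Q: R_Q = δ_0/δ_{QQ} = 2363/30.38 = 77.79 kN.

R_Q = 77.79 kN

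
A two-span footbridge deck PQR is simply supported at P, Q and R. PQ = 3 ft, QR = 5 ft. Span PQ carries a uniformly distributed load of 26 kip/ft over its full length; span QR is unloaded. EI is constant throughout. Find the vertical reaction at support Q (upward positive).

R_Q = 44.85 kip

Release continuity at Q by inserting a hinge; the redundant is the internal moment M_Q. The primary structure is two simply-supported spans PQ and QR.
Discontinuity in slope at Q on the released structure — sum the simple-span end rotations:
  span PQ: UDL 26: wL³/(24EI) = 29.25/EI
  relative rotation θ_0 = (29.25 + 0)/EI = 29.25/EI
A unit hogging moment at Q produces rotation L₁/(3EI) + L₂/(3EI) = 2.667/EI.
Compatibility: M_Q·(L₁+L₂)/(3EI) = θ_0, giving M_Q = 10.97 kip·ft (hogging).
Span PQ, ΣM about P with M_Q applied at Q: R_Q^{PQ}·3 = 117 + 10.97, so R_Q^{PQ} = 42.66 kip and R_P = 78 − 42.66 = 35.34 kip.
Span QR, ΣM about R: R_Q^{QR}·5 = 0 + 10.97, so R_Q^{QR} = 2.194 kip and R_R = 0 − 2.194 = -2.194 kip.
R_Q = 42.66 + 2.194 = 44.85 kip.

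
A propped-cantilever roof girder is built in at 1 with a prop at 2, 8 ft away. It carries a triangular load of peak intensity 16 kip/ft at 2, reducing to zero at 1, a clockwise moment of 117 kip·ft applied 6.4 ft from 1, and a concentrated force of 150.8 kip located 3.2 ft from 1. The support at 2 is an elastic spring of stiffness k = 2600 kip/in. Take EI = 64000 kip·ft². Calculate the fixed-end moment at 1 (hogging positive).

Release the roller at 2. Primary structure: cantilever fixed at 1.
Primary-structure tip deflection at 2 by superposition:
  triangular load, peak 16 at the free end: 11w₀L⁴/(120EI) = 6007/EI
  clockwise couple 117 at a = 6.4: M₀a(2L − a)/(2EI) = 3594/EI
  point load 150.8 at a = 3.2: Pa²(3L − a)/(6EI) = 5353/EI
  δ_0 = 14955/EI
Flexibility coefficient — unit upward force at 2: δ_{22} = L³/(3EI) = 170.7/EI.
With EI = 64000 kip·ft²: δ_0 = 0.23367 ft and δ_{22} = 0.002667 ft/kip.
Compatibility — the spring shortens by R_2/k under the reaction it provides: δ_0 − R_2·δ_{22} = R_2/k. With 1/k = 1/(2600×12) ft/kip = 0.000032 ft/kip, R_2 = δ_0 / (δ_{22} + 1/k) = 0.23367 / (0.002667 + 0.000032) = 86.59 kip.
Moment equilibrium about 1: M_1 = Σ(load moments about 1) − R_2·L = 940.9 − 86.59×8 = 248.2 kip·ft.

M_1 = 248.2 kip·ft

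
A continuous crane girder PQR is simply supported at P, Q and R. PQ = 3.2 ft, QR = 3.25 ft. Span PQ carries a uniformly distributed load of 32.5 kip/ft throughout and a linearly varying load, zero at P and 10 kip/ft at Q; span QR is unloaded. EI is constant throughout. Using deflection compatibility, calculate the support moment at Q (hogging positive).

M_Q = 24.03 kip·ft

Release continuity at Q by inserting a hinge; the redundant is the internal moment M_Q. The primary structure is two simply-supported spans PQ and QR.
Rotations at Q on the released spans (each span's end-slope, ×1/EI):
  span PQ: UDL 32.5: wL³/(24EI) = 44.37/EI
  span PQ: triangular load, peak 10: w₀L³/(45EI) = 7.282/EI
  relative rotation θ_0 = (51.66 + 0)/EI = 51.66/EI
A unit hogging moment at Q produces rotation L₁/(3EI) + L₂/(3EI) = 2.15/EI.
Compatibility: M_Q·(L₁+L₂)/(3EI) = θ_0, giving M_Q = 24.03 kip·ft (hogging).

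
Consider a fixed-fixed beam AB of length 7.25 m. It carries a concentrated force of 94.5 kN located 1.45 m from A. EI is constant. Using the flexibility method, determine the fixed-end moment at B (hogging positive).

Take the two fixed-end moments M_A, M_B as redundants; the released structure is the simple span AB.
Simple-span end rotations at A and B under the given loads:
  at A: point load 94.5 at a = 1.45: Pab(L + b)/(6LEI) = 238.4/EI
  at B: point load 94.5 at a = 1.45: Pab(L + a)/(6LEI) = 158.9/EI
  θ_A0 = 238.4/EI,  θ_B0 = 158.9/EI
Flexibility coefficients: a unit moment at one end gives L/(3EI) there and L/(6EI) at the far end, so f₁₁ = f₂₂ = 2.417/EI and f₁₂ = f₂₁ = 1.208/EI.
Compatibility — zero rotation at each built-in end:
  2.417 M_A + 1.208 M_B = 238.4
  1.208 M_A + 2.417 M_B = 158.9
Solving the pair gives M_A = 87.7 kN·m and M_B = 21.92 kN·m (hogging).

M_B = 21.92 kN·m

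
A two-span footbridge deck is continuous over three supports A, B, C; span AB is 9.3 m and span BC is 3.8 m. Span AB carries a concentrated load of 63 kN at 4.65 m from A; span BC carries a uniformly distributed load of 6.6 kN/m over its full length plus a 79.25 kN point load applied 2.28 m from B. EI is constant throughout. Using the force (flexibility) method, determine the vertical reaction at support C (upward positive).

R_C = 34.79 kN

Take M_B as the redundant. Released structure: two simple spans AB and BC with a hinge at B.
Discontinuity in slope at B on the released structure — sum the simple-span end rotations:
  span AB: point load 63 at a = 4.65: Pab(L + a)/(6LEI) = 340.6/EI
  span BC: UDL 6.6: wL³/(24EI) = 15.09/EI
  span BC: point load 79.25 at a = 2.28: Pab(L + b)/(6LEI) = 64.08/EI
  relative rotation θ_0 = (340.6 + 79.17)/EI = 419.7/EI
A unit hogging moment at B produces rotation L₁/(3EI) + L₂/(3EI) = 4.367/EI.
Slope continuity at B: θ_0 = M_B·4.367/EI, so M_B = 419.7/4.367 = 96.12 kN·m (hogging).
Span BC, ΣM about C: R_B^{BC}·3.8 = 168.1 + 96.12, so R_B^{BC} = 69.54 kN and R_C = 104.3 − 69.54 = 34.79 kN.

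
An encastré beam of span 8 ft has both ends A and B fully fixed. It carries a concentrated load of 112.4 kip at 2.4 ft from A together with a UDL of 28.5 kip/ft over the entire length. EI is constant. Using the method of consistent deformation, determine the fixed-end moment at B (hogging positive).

Release both end moments; the primary structure is a simply-supported span AB with redundants M_A and M_B.
End rotations of the released simple span under the applied load (×1/EI):
  at A: point load 112.4 at a = 2.4: Pab(L + b)/(6LEI) = 428/EI
  at B: point load 112.4 at a = 2.4: Pab(L + a)/(6LEI) = 327.3/EI
  at A: UDL 28.5: wL³/(24EI) = 608/EI
  at B: UDL 28.5: wL³/(24EI) = 608/EI
  θ_A0 = 1036/EI,  θ_B0 = 935.3/EI
Flexibility coefficients: a unit moment at one end gives L/(3EI) there and L/(6EI) at the far end, so f₁₁ = f₂₂ = 2.667/EI and f₁₂ = f₂₁ = 1.333/EI.
Compatibility — zero rotation at each built-in end:
  2.667 M_A + 1.333 M_B = 1036
  1.333 M_A + 2.667 M_B = 935.3
Solving the pair gives M_A = 284.2 kip·ft and M_B = 208.6 kip·ft (hogging).

M_B = 208.6 kip·ft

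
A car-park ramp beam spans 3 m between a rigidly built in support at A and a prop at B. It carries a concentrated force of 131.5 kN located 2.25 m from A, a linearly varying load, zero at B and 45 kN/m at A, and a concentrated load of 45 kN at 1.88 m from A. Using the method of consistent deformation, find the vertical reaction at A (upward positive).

R_A = 126.3 kN

Take the reaction at B as the redundant and release it; the primary structure is a cantilever fixed at A.
Free-end deflection of the primary structure under the applied loading (downward +):
  point load 131.5 at a = 2.25: Pa²(3L − a)/(6EI) = 748.9/EI
  triangular load, peak 45 at the fixed end: w₀L⁴/(30EI) = 121.5/EI
  point load 45 at a = 1.88: Pa²(3L − a)/(6EI) = 188.7/EI
  δ_0 = 1059/EI
Flexibility coefficient — unit upward force at B: δ_{BB} = L³/(3EI) = 9/EI.
Compatibility at B: δ_0 − R_B·δ_{BB} = 0, so R_B = 1059/9 = 117.7 kN.
Vertical equilibrium: R_A = ΣP − R_B = 244 − 117.7 = 126.3 kN.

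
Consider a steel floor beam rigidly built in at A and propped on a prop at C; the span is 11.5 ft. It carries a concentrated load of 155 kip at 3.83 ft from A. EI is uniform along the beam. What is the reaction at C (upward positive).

R_C = 22.93 kip

Remove the prop at C; the released (primary) structure is a cantilever built in at A.
Free-end deflection of the primary structure under the applied loading (downward +):
  point load 155 at a = 3.83: Pa²(3L − a)/(6EI) = 11622/EI
Flexibility coefficient — unit upward force at C: δ_{CC} = L³/(3EI) = 507/EI.
Compatibility at C: δ_0 − R_C·δ_{CC} = 0, so R_C = 11622/507 = 22.93 kip.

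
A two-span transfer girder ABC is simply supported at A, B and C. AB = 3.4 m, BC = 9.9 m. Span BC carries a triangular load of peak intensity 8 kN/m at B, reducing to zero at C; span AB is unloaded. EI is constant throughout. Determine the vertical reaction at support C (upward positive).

Insert a hinge at B; M_B is the redundant, and each span becomes simply supported.
Discontinuity in slope at B on the released structure — sum the simple-span end rotations:
  span BC: triangular load, peak 8: w₀L³/(45EI) = 172.5/EI
  relative rotation θ_0 = (0 + 172.5)/EI = 172.5/EI
A unit hogging moment at B produces rotation L₁/(3EI) + L₂/(3EI) = 4.433/EI.
Slope continuity at B: θ_0 = M_B·4.433/EI, so M_B = 172.5/4.433 = 38.91 kN·m (hogging).
Span BC, ΣM about C: R_B^{BC}·9.9 = 261.4 + 38.91, so R_B^{BC} = 30.33 kN and R_C = 39.6 − 30.33 = 9.27 kN.

R_C = 9.27 kN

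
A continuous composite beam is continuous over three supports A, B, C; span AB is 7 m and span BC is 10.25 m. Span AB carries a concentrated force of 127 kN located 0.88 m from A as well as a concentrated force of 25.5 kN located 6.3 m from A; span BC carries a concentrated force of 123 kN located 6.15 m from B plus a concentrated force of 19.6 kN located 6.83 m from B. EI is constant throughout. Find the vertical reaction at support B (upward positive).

Release continuity at B by inserting a hinge; the redundant is the internal moment M_B. The primary structure is two simply-supported spans AB and BC.
Rotations at B on the released spans (each span's end-slope, ×1/EI):
  span AB: point load 127 at a = 0.88: Pab(L + a)/(6LEI) = 128.3/EI
  span AB: point load 25.5 at a = 6.3: Pab(L + a)/(6LEI) = 35.61/EI
  span BC: point load 123 at a = 6.15: Pab(L + b)/(6LEI) = 723.7/EI
  span BC: point load 19.6 at a = 6.83: Pab(L + b)/(6LEI) = 101.8/EI
  relative rotation θ_0 = (163.9 + 825.4)/EI = 989.4/EI
A unit hogging moment at B produces rotation L₁/(3EI) + L₂/(3EI) = 5.75/EI.
Compatibility: M_B·(L₁+L₂)/(3EI) = θ_0, giving M_B = 172.1 kN·m (hogging).
Span AB, ΣM about A with M_B applied at B: R_B^{AB}·7 = 272.4 + 172.1, so R_B^{AB} = 63.5 kN and R_A = 152.5 − 63.5 = 89 kN.
Span BC, ΣM about C: R_B^{BC}·10.25 = 571.3 + 172.1, so R_B^{BC} = 72.53 kN and R_C = 142.6 − 72.53 = 70.07 kN.
R_B = 63.5 + 72.53 = 136 kN.

R_B = 136 kN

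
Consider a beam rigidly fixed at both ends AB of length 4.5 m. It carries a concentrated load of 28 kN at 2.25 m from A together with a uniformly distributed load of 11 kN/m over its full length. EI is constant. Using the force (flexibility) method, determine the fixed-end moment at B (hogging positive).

Release both end moments; the primary structure is a simply-supported span AB with redundants M_A and M_B.
Simple-span end rotations at A and B under the given loads:
  at A: point load 28 at a = 2.25: Pab(L + b)/(6LEI) = 35.44/EI
  at B: point load 28 at a = 2.25: Pab(L + a)/(6LEI) = 35.44/EI
  at A: UDL 11: wL³/(24EI) = 41.77/EI
  at B: UDL 11: wL³/(24EI) = 41.77/EI
  θ_A0 = 77.2/EI,  θ_B0 = 77.2/EI
Flexibility coefficients: a unit moment at one end gives L/(3EI) there and L/(6EI) at the far end, so f₁₁ = f₂₂ = 1.5/EI and f₁₂ = f₂₁ = 0.75/EI.
Compatibility — zero rotation at each built-in end:
  1.5 M_A + 0.75 M_B = 77.2
  0.75 M_A + 1.5 M_B = 77.2
Solving the pair gives M_A = 34.31 kN·m and M_B = 34.31 kN·m (hogging).

M_B = 34.31 kN·m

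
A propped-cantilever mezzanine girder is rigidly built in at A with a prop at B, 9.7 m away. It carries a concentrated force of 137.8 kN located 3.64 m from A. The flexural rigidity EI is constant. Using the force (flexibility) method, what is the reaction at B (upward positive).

Take the reaction at B as the redundant and release it; the primary structure is a cantilever fixed at A.
Free-end deflection of the primary structure under the applied loading (downward +):
  point load 137.8 at a = 3.64: Pa²(3L − a)/(6EI) = 7747/EI
Tip deflection under a unit load at B: L³/(3EI) = 304.2/EI.
Compatibility at B: δ_0 − R_B·δ_{BB} = 0, so R_B = 7747/304.2 = 25.47 kN.

R_B = 25.47 kN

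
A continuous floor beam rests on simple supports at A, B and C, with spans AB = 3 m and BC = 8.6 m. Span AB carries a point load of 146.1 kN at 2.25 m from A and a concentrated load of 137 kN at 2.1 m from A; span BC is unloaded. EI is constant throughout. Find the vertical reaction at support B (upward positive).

R_B = 222.4 kN

Take M_B as the redundant. Released structure: two simple spans AB and BC with a hinge at B.
End slopes at the hinge B, treating each span as simply supported:
  span AB: point load 146.1 at a = 2.25: Pab(L + a)/(6LEI) = 71.91/EI
  span AB: point load 137 at a = 2.1: Pab(L + a)/(6LEI) = 73.36/EI
  relative rotation θ_0 = (145.3 + 0)/EI = 145.3/EI
A unit hogging moment at B produces rotation L₁/(3EI) + L₂/(3EI) = 3.867/EI.
Compatibility: M_B·(L₁+L₂)/(3EI) = θ_0, giving M_B = 37.57 kN·m (hogging).
Span AB, ΣM about A with M_B applied at B: R_B^{AB}·3 = 616.4 + 37.57, so R_B^{AB} = 218 kN and R_A = 283.1 − 218 = 65.1 kN.
Span BC, ΣM about C: R_B^{BC}·8.6 = 0 + 37.57, so R_B^{BC} = 4.369 kN and R_C = 0 − 4.369 = -4.369 kN.
R_B = 218 + 4.369 = 222.4 kN.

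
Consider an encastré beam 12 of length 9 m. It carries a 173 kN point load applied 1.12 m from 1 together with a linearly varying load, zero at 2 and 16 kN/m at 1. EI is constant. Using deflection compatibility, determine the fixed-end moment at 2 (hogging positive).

Release both end moments; the primary structure is a simply-supported span 12 with redundants M_1 and M_2.
Simple-span end rotations at 1 and 2 under the given loads:
  at 1: point load 173 at a = 1.12: Pab(L + b)/(6LEI) = 477.3/EI
  at 2: point load 173 at a = 1.12: Pab(L + a)/(6LEI) = 286.1/EI
  at 1: triangular load, peak 16: w₀L³/(45EI) = 259.2/EI
  at 2: triangular load, peak 16: 7w₀L³/(360EI) = 226.8/EI
  θ_10 = 736.5/EI,  θ_20 = 512.9/EI
Flexibility coefficients: a unit moment at one end gives L/(3EI) there and L/(6EI) at the far end, so f₁₁ = f₂₂ = 3/EI and f₁₂ = f₂₁ = 1.5/EI.
Compatibility — zero rotation at each built-in end:
  3 M_1 + 1.5 M_2 = 736.5
  1.5 M_1 + 3 M_2 = 512.9
Solving the pair gives M_1 = 213.3 kN·m and M_2 = 64.31 kN·m (hogging).

M_2 = 64.31 kN·m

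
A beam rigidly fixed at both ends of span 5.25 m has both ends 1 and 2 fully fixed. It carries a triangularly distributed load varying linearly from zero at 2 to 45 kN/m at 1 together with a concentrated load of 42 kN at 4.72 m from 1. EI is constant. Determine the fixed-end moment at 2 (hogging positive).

Release both end moments; the primary structure is a simply-supported span 12 with redundants M_1 and M_2.
End rotations of the released simple span under the applied load (×1/EI):
  at 1: triangular load, peak 45: w₀L³/(45EI) = 144.7/EI
  at 2: triangular load, peak 45: 7w₀L³/(360EI) = 126.6/EI
  at 1: point load 42 at a = 4.72: Pab(L + b)/(6LEI) = 19.28/EI
  at 2: point load 42 at a = 4.72: Pab(L + a)/(6LEI) = 33.25/EI
  θ_10 = 164/EI,  θ_20 = 159.9/EI
Flexibility coefficients: a unit moment at one end gives L/(3EI) there and L/(6EI) at the far end, so f₁₁ = f₂₂ = 1.75/EI and f₁₂ = f₂₁ = 0.875/EI.
Compatibility — zero rotation at each built-in end:
  1.75 M_1 + 0.875 M_2 = 164
  0.875 M_1 + 1.75 M_2 = 159.9
Solving the pair gives M_1 = 64.04 kN·m and M_2 = 59.34 kN·m (hogging).

M_2 = 59.34 kN·m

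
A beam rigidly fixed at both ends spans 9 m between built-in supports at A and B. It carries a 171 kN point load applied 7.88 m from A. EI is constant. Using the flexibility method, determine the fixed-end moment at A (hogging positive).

M_A = 20.87 kN·m

Take the two fixed-end moments M_A, M_B as redundants; the released structure is the simple span AB.
On the primary (simply-supported) span, the end slopes from the loading are:
  at A: point load 171 at a = 7.88: Pab(L + b)/(6LEI) = 282.8/EI
  at B: point load 171 at a = 7.88: Pab(L + a)/(6LEI) = 471.8/EI
  θ_A0 = 282.8/EI,  θ_B0 = 471.8/EI
Flexibility coefficients: a unit moment at one end gives L/(3EI) there and L/(6EI) at the far end, so f₁₁ = f₂₂ = 3/EI and f₁₂ = f₂₁ = 1.5/EI.
Compatibility — zero rotation at each built-in end:
  3 M_A + 1.5 M_B = 282.8
  1.5 M_A + 3 M_B = 471.8
Solving the pair gives M_A = 20.87 kN·m and M_B = 146.8 kN·m (hogging).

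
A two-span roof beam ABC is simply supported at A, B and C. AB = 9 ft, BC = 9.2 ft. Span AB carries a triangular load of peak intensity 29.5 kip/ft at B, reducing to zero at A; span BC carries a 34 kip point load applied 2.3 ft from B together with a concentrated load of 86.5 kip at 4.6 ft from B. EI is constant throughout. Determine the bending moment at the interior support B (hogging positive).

Insert a hinge at B; M_B is the redundant, and each span becomes simply supported.
End slopes at the hinge B, treating each span as simply supported:
  span AB: triangular load, peak 29.5: w₀L³/(45EI) = 477.9/EI
  span BC: point load 34 at a = 2.3: Pab(L + b)/(6LEI) = 157.4/EI
  span BC: point load 86.5 at a = 4.6: Pab(L + b)/(6LEI) = 457.6/EI
  relative rotation θ_0 = (477.9 + 615)/EI = 1093/EI
A unit hogging moment at B produces rotation L₁/(3EI) + L₂/(3EI) = 6.067/EI.
Slope continuity at B: θ_0 = M_B·6.067/EI, so M_B = 1093/6.067 = 180.1 kip·ft (hogging).

M_B = 180.1 kip·ft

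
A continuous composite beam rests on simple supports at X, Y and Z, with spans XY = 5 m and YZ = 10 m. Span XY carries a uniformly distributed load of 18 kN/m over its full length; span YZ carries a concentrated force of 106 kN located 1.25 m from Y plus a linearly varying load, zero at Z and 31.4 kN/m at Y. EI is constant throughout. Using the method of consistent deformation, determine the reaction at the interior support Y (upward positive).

R_Y = 311.6 kN

Take M_Y as the redundant. Released structure: two simple spans XY and YZ with a hinge at Y.
Discontinuity in slope at Y on the released structure — sum the simple-span end rotations:
  span XY: UDL 18: wL³/(24EI) = 93.75/EI
  span YZ: point load 106 at a = 1.25: Pab(L + b)/(6LEI) = 362.3/EI
  span YZ: triangular load, peak 31.4: w₀L³/(45EI) = 697.8/EI
  relative rotation θ_0 = (93.75 + 1060)/EI = 1154/EI
A unit hogging moment at Y produces rotation L₁/(3EI) + L₂/(3EI) = 5/EI.
Slope continuity at Y: θ_0 = M_Y·5/EI, so M_Y = 1154/5 = 230.8 kN·m (hogging).
Span XY, ΣM about X with M_Y applied at Y: R_Y^{XY}·5 = 225 + 230.8, so R_Y^{XY} = 91.15 kN and R_X = 90 − 91.15 = -1.153 kN.
Span YZ, ΣM about Z: R_Y^{YZ}·10 = 1974 + 230.8, so R_Y^{YZ} = 220.5 kN and R_Z = 263 − 220.5 = 42.51 kN.
R_Y = 91.15 + 220.5 = 311.6 kN.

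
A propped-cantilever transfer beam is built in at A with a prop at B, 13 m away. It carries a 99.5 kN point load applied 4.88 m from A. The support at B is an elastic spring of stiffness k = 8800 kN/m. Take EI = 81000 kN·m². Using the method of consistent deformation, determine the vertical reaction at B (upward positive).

R_B = 18.17 kN

Take the reaction at B as the redundant and release it; the primary structure is a cantilever fixed at A.
Free-end deflection of the primary structure under the applied loading (downward +):
  point load 99.5 at a = 4.88: Pa²(3L − a)/(6EI) = 13475/EI
Flexibility coefficient — unit upward force at B: δ_{BB} = L³/(3EI) = 732.3/EI.
With EI = 81000 kN·m²: δ_0 = 0.16635 m and δ_{BB} = 0.009041 m/kN.
Compatibility — the spring shortens by R_B/k under the reaction it provides: δ_0 − R_B·δ_{BB} = R_B/k. With 1/k = 0.000114 m/kN, R_B = δ_0 / (δ_{BB} + 1/k) = 0.16635 / (0.009041 + 0.000114) = 18.17 kN.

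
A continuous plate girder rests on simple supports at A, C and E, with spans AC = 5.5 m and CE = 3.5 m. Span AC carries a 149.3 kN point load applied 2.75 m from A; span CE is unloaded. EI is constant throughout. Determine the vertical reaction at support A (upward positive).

Take M_C as the redundant. Released structure: two simple spans AC and CE with a hinge at C.
Rotations at C on the released spans (each span's end-slope, ×1/EI):
  span AC: point load 149.3 at a = 2.75: Pab(L + a)/(6LEI) = 282.3/EI
  relative rotation θ_0 = (282.3 + 0)/EI = 282.3/EI
A unit hogging moment at C produces rotation L₁/(3EI) + L₂/(3EI) = 3/EI.
Slope continuity at C: θ_0 = M_C·3/EI, so M_C = 282.3/3 = 94.09 kN·m (hogging).
Span AC, ΣM about A with M_C applied at C: R_C^{AC}·5.5 = 410.6 + 94.09, so R_C^{AC} = 91.76 kN and R_A = 149.3 − 91.76 = 57.54 kN.

R_A = 57.54 kN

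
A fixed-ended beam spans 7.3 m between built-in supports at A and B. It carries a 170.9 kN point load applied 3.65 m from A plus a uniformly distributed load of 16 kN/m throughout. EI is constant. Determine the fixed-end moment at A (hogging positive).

Release both end moments; the primary structure is a simply-supported span AB with redundants M_A and M_B.
End rotations of the released simple span under the applied load (×1/EI):
  at A: point load 170.9 at a = 3.65: Pab(L + b)/(6LEI) = 569.2/EI
  at B: point load 170.9 at a = 3.65: Pab(L + a)/(6LEI) = 569.2/EI
  at A: UDL 16: wL³/(24EI) = 259.3/EI
  at B: UDL 16: wL³/(24EI) = 259.3/EI
  θ_A0 = 828.5/EI,  θ_B0 = 828.5/EI
Flexibility coefficients: a unit moment at one end gives L/(3EI) there and L/(6EI) at the far end, so f₁₁ = f₂₂ = 2.433/EI and f₁₂ = f₂₁ = 1.217/EI.
Compatibility — zero rotation at each built-in end:
  2.433 M_A + 1.217 M_B = 828.5
  1.217 M_A + 2.433 M_B = 828.5
Solving the pair gives M_A = 227 kN·m and M_B = 227 kN·m (hogging).

M_A = 227 kN·m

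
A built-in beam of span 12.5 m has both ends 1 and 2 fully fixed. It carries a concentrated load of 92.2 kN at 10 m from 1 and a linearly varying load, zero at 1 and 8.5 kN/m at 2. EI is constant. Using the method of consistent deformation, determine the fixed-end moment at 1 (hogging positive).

M_1 = 81.15 kN·m

Release both end moments; the primary structure is a simply-supported span 12 with redundants M_1 and M_2.
Simple-span end rotations at 1 and 2 under the given loads:
  at 1: point load 92.2 at a = 10: Pab(L + b)/(6LEI) = 461/EI
  at 2: point load 92.2 at a = 10: Pab(L + a)/(6LEI) = 691.5/EI
  at 1: triangular load, peak 8.5: 7w₀L³/(360EI) = 322.8/EI
  at 2: triangular load, peak 8.5: w₀L³/(45EI) = 368.9/EI
  θ_10 = 783.8/EI,  θ_20 = 1060/EI
Flexibility coefficients: a unit moment at one end gives L/(3EI) there and L/(6EI) at the far end, so f₁₁ = f₂₂ = 4.167/EI and f₁₂ = f₂₁ = 2.083/EI.
Compatibility — zero rotation at each built-in end:
  4.167 M_1 + 2.083 M_2 = 783.8
  2.083 M_1 + 4.167 M_2 = 1060
Solving the pair gives M_1 = 81.15 kN·m and M_2 = 213.9 kN·m (hogging).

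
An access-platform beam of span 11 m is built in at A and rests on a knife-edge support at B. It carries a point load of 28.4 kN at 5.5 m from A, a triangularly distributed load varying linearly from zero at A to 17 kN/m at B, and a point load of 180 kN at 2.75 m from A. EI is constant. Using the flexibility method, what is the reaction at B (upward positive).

Choose R_B as the redundant. The primary structure is the cantilever fixed at A.
Free-end deflection of the primary structure under the applied loading (downward +):
  point load 28.4 at a = 5.5: Pa²(3L − a)/(6EI) = 3938/EI
  triangular load, peak 17 at the free end: 11w₀L⁴/(120EI) = 22816/EI
  point load 180 at a = 2.75: Pa²(3L − a)/(6EI) = 6863/EI
  δ_0 = 33616/EI
Tip deflection under a unit load at B: L³/(3EI) = 443.7/EI.
Compatibility at B: δ_0 − R_B·δ_{BB} = 0, so R_B = 33616/443.7 = 75.77 kN.

R_B = 75.77 kN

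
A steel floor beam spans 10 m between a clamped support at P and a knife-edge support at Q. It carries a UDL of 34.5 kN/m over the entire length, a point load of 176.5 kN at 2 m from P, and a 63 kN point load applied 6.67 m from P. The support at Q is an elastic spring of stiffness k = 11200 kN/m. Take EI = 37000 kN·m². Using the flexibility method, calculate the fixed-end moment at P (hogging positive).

Take the reaction at Q as the redundant and release it; the primary structure is a cantilever fixed at P.
Downward deflection at the released point Q due to the loads:
  UDL 34.5: wL⁴/(8EI) = 43125/EI
  point load 176.5 at a = 2: Pa²(3L − a)/(6EI) = 3295/EI
  point load 63 at a = 6.67: Pa²(3L − a)/(6EI) = 10898/EI
  δ_0 = 57318/EI
Tip deflection under a unit load at Q: L³/(3EI) = 333.3/EI.
With EI = 37000 kN·m²: δ_0 = 1.5491 m and δ_{QQ} = 0.009009 m/kN.
Compatibility — the spring shortens by R_Q/k under the reaction it provides: δ_0 − R_Q·δ_{QQ} = R_Q/k. With 1/k = 0.000089 m/kN, R_Q = δ_0 / (δ_{QQ} + 1/k) = 1.5491 / (0.009009 + 0.000089) = 170.3 kN.
Moment equilibrium about P: M_P = Σ(load moments about P) − R_Q·L = 2498 − 170.3×10 = 795.5 kN·m.

M_P = 795.5 kN·m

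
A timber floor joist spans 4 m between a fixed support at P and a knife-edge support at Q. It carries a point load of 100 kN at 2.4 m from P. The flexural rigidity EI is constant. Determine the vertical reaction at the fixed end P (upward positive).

R_P = 56.8 kN

Release the roller at Q. Primary structure: cantilever fixed at P.
Downward deflection at the released point Q due to the loads:
  point load 100 at a = 2.4: Pa²(3L − a)/(6EI) = 921.6/EI
Tip deflection under a unit load at Q: L³/(3EI) = 21.33/EI.
Compatibility at Q: δ_0 − R_Q·δ_{QQ} = 0, so R_Q = 921.6/21.33 = 43.2 kN.
Vertical equilibrium: R_P = ΣP − R_Q = 100 − 43.2 = 56.8 kN.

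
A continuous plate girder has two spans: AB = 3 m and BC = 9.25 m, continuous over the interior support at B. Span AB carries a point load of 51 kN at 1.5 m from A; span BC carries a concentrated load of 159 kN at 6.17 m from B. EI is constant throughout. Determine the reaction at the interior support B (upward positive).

R_B = 154.1 kN

Take M_B as the redundant. Released structure: two simple spans AB and BC with a hinge at B.
End slopes at the hinge B, treating each span as simply supported:
  span AB: point load 51 at a = 1.5: Pab(L + a)/(6LEI) = 28.69/EI
  span BC: point load 159 at a = 6.17: Pab(L + b)/(6LEI) = 671.3/EI
  relative rotation θ_0 = (28.69 + 671.3)/EI = 700/EI
A unit hogging moment at B produces rotation L₁/(3EI) + L₂/(3EI) = 4.083/EI.
Compatibility: M_B·(L₁+L₂)/(3EI) = θ_0, giving M_B = 171.4 kN·m (hogging).
Span AB, ΣM about A with M_B applied at B: R_B^{AB}·3 = 76.5 + 171.4, so R_B^{AB} = 82.64 kN and R_A = 51 − 82.64 = -31.64 kN.
Span BC, ΣM about C: R_B^{BC}·9.25 = 489.7 + 171.4, so R_B^{BC} = 71.47 kN and R_C = 159 − 71.47 = 87.53 kN.
R_B = 82.64 + 71.47 = 154.1 kN.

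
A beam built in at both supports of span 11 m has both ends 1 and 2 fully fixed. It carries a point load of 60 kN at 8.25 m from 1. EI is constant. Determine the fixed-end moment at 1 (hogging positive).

Release both end moments; the primary structure is a simply-supported span 12 with redundants M_1 and M_2.
On the primary (simply-supported) span, the end slopes from the loading are:
  at 1: point load 60 at a = 8.25: Pab(L + b)/(6LEI) = 283.6/EI
  at 2: point load 60 at a = 8.25: Pab(L + a)/(6LEI) = 397/EI
  θ_10 = 283.6/EI,  θ_20 = 397/EI
Flexibility coefficients: a unit moment at one end gives L/(3EI) there and L/(6EI) at the far end, so f₁₁ = f₂₂ = 3.667/EI and f₁₂ = f₂₁ = 1.833/EI.
Compatibility — zero rotation at each built-in end:
  3.667 M_1 + 1.833 M_2 = 283.6
  1.833 M_1 + 3.667 M_2 = 397
Solving the pair gives M_1 = 30.94 kN·m and M_2 = 92.81 kN·m (hogging).

M_1 = 30.94 kN·m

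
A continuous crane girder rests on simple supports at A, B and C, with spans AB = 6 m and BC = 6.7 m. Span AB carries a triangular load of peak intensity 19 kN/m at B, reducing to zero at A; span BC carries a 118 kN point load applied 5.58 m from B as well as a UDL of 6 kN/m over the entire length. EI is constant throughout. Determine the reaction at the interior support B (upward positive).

Insert a hinge at B; M_B is the redundant, and each span becomes simply supported.
End slopes at the hinge B, treating each span as simply supported:
  span AB: triangular load, peak 19: w₀L³/(45EI) = 91.2/EI
  span BC: point load 118 at a = 5.58: Pab(L + b)/(6LEI) = 143.5/EI
  span BC: UDL 6: wL³/(24EI) = 75.19/EI
  relative rotation θ_0 = (91.2 + 218.6)/EI = 309.8/EI
A unit hogging moment at B produces rotation L₁/(3EI) + L₂/(3EI) = 4.233/EI.
Compatibility: M_B·(L₁+L₂)/(3EI) = θ_0, giving M_B = 73.19 kN·m (hogging).
Span AB, ΣM about A with M_B applied at B: R_B^{AB}·6 = 228 + 73.19, so R_B^{AB} = 50.2 kN and R_A = 57 − 50.2 = 6.801 kN.
Span BC, ΣM about C: R_B^{BC}·6.7 = 266.8 + 73.19, so R_B^{BC} = 50.75 kN and R_C = 158.2 − 50.75 = 107.5 kN.
R_B = 50.2 + 50.75 = 100.9 kN.

R_B = 100.9 kN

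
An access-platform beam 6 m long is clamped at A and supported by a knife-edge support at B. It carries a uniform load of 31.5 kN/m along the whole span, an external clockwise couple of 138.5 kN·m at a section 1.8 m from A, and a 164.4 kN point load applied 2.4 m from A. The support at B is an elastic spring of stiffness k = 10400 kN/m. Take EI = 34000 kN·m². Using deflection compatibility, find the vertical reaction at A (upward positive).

R_A = 236 kN

Remove the prop at B; the released (primary) structure is a cantilever built in at A.
Deflection at B on the released cantilever, summing each load's contribution:
  UDL 31.5: wL⁴/(8EI) = 5103/EI
  clockwise couple 138.5 at a = 1.8: M₀a(2L − a)/(2EI) = 1271/EI
  point load 164.4 at a = 2.4: Pa²(3L − a)/(6EI) = 2462/EI
  δ_0 = 8836/EI
Tip deflection under a unit load at B: L³/(3EI) = 72/EI.
With EI = 34000 kN·m²: δ_0 = 0.2599 m and δ_{BB} = 0.002118 m/kN.
Compatibility — the spring shortens by R_B/k under the reaction it provides: δ_0 − R_B·δ_{BB} = R_B/k. With 1/k = 0.000096 m/kN, R_B = δ_0 / (δ_{BB} + 1/k) = 0.2599 / (0.002118 + 0.000096) = 117.4 kN.
Vertical equilibrium: R_A = ΣP − R_B = 353.4 − 117.4 = 236 kN.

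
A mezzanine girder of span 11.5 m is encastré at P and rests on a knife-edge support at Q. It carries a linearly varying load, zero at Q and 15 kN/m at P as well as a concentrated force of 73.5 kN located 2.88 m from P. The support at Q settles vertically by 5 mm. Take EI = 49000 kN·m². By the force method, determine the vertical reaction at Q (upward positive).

R_Q = 23.1 kN

Release the roller at Q. Primary structure: cantilever fixed at P.
Deflection at Q on the released cantilever, summing each load's contribution:
  triangular load, peak 15 at the fixed end: w₀L⁴/(30EI) = 8745/EI
  point load 73.5 at a = 2.88: Pa²(3L − a)/(6EI) = 3213/EI
  δ_0 = 11958/EI
Flexibility coefficient — unit upward force at Q: δ_{QQ} = L³/(3EI) = 507/EI.
With EI = 49000 kN·m²: δ_0 = 0.24404 m and δ_{QQ} = 0.010346 m/kN.
Compatibility — the beam at Q must follow the support down by 0.005 m: δ_0 − R_Q·δ_{QQ} = 0.005, so R_Q = (0.24404 − 0.005)/0.010346 = 23.1 kN.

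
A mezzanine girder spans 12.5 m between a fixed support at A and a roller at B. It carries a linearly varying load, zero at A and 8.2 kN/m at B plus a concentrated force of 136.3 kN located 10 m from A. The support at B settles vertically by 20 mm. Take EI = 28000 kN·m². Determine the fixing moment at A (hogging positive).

Take the reaction at B as the redundant and release it; the primary structure is a cantilever fixed at A.
Primary-structure tip deflection at B by superposition:
  triangular load, peak 8.2 at the free end: 11w₀L⁴/(120EI) = 18351/EI
  point load 136.3 at a = 10: Pa²(3L − a)/(6EI) = 62471/EI
  δ_0 = 80822/EI
Tip deflection under a unit load at B: L³/(3EI) = 651/EI.
With EI = 28000 kN·m²: δ_0 = 2.8865 m and δ_{BB} = 0.023251 m/kN.
Compatibility — the beam at B must follow the support down by 0.02 m: δ_0 − R_B·δ_{BB} = 0.02, so R_B = (2.8865 − 0.02)/0.023251 = 123.3 kN.
Moment equilibrium about A: M_A = Σ(load moments about A) − R_B·L = 1790 − 123.3×12.5 = 249.1 kN·m.

M_A = 249.1 kN·m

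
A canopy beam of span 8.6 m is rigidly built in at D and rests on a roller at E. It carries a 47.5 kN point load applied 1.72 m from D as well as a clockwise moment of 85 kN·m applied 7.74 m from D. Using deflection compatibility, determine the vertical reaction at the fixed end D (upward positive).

Remove the prop at E; the released (primary) structure is a cantilever built in at D.
Deflection at E on the released cantilever, summing each load's contribution:
  point load 47.5 at a = 1.72: Pa²(3L − a)/(6EI) = 564/EI
  clockwise couple 85 at a = 7.74: M₀a(2L − a)/(2EI) = 3112/EI
  δ_0 = 3676/EI
Flexibility coefficient — unit upward force at E: δ_{EE} = L³/(3EI) = 212/EI.
The prop prevents deflection at E: R_E = δ_0/δ_{EE} = 3676/212 = 17.34 kN.
Vertical equilibrium: R_D = ΣP − R_E = 47.5 − 17.34 = 30.16 kN.

R_D = 30.16 kN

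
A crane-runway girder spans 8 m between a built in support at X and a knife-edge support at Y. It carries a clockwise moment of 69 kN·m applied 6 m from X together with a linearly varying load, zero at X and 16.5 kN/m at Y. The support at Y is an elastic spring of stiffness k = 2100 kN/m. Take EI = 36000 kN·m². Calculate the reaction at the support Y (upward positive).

Release the roller at Y. Primary structure: cantilever fixed at X.
Free-end deflection of the primary structure under the applied loading (downward +):
  clockwise couple 69 at a = 6: M₀a(2L − a)/(2EI) = 2070/EI
  triangular load, peak 16.5 at the free end: 11w₀L⁴/(120EI) = 6195/EI
  δ_0 = 8265/EI
Tip deflection under a unit load at Y: L³/(3EI) = 170.7/EI.
With EI = 36000 kN·m²: δ_0 = 0.22959 m and δ_{YY} = 0.004741 m/kN.
Compatibility — the spring shortens by R_Y/k under the reaction it provides: δ_0 − R_Y·δ_{YY} = R_Y/k. With 1/k = 0.000476 m/kN, R_Y = δ_0 / (δ_{YY} + 1/k) = 0.22959 / (0.004741 + 0.000476) = 44.01 kN.

R_Y = 44.01 kN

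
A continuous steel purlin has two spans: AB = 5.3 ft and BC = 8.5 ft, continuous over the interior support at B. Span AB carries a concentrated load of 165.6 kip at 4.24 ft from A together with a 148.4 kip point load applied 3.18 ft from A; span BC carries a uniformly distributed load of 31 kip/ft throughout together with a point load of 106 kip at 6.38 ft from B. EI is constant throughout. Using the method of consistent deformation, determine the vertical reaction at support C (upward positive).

Release continuity at B by inserting a hinge; the redundant is the internal moment M_B. The primary structure is two simply-supported spans AB and BC.
Discontinuity in slope at B on the released structure — sum the simple-span end rotations:
  span AB: point load 165.6 at a = 4.24: Pab(L + a)/(6LEI) = 223.3/EI
  span AB: point load 148.4 at a = 3.18: Pab(L + a)/(6LEI) = 266.8/EI
  span BC: UDL 31: wL³/(24EI) = 793.2/EI
  span BC: point load 106 at a = 6.38: Pab(L + b)/(6LEI) = 298.5/EI
  relative rotation θ_0 = (490.1 + 1092)/EI = 1582/EI
A unit hogging moment at B produces rotation L₁/(3EI) + L₂/(3EI) = 4.6/EI.
Compatibility: M_B·(L₁+L₂)/(3EI) = θ_0, giving M_B = 343.9 kip·ft (hogging).
Span BC, ΣM about C: R_B^{BC}·8.5 = 1345 + 343.9, so R_B^{BC} = 198.6 kip and R_C = 369.5 − 198.6 = 170.9 kip.

R_C = 170.9 kip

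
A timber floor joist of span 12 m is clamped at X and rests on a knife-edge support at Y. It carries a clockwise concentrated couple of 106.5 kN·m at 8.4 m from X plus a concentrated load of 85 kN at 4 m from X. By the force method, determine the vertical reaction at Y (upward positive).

R_Y = 24.71 kN

Take the reaction at Y as the redundant and release it; the primary structure is a cantilever fixed at X.
Downward deflection at the released point Y due to the loads:
  clockwise couple 106.5 at a = 8.4: M₀a(2L − a)/(2EI) = 6978/EI
  point load 85 at a = 4: Pa²(3L − a)/(6EI) = 7253/EI
  δ_0 = 14231/EI
Tip deflection under a unit load at Y: L³/(3EI) = 576/EI.
The prop prevents deflection at Y: R_Y = δ_0/δ_{YY} = 14231/576 = 24.71 kN.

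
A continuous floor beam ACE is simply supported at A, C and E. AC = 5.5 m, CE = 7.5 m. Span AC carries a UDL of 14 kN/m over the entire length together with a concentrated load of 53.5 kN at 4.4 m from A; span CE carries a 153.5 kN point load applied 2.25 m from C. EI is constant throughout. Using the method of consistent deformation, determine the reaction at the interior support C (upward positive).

Insert a hinge at C; M_C is the redundant, and each span becomes simply supported.
Discontinuity in slope at C on the released structure — sum the simple-span end rotations:
  span AC: UDL 14: wL³/(24EI) = 97.05/EI
  span AC: point load 53.5 at a = 4.4: Pab(L + a)/(6LEI) = 77.68/EI
  span CE: point load 153.5 at a = 2.25: Pab(L + b)/(6LEI) = 513.7/EI
  relative rotation θ_0 = (174.7 + 513.7)/EI = 688.5/EI
A unit hogging moment at C produces rotation L₁/(3EI) + L₂/(3EI) = 4.333/EI.
Compatibility: M_C·(L₁+L₂)/(3EI) = θ_0, giving M_C = 158.9 kN·m (hogging).
Span AC, ΣM about A with M_C applied at C: R_C^{AC}·5.5 = 447.1 + 158.9, so R_C^{AC} = 110.2 kN and R_A = 130.5 − 110.2 = 20.31 kN.
Span CE, ΣM about E: R_C^{CE}·7.5 = 805.9 + 158.9, so R_C^{CE} = 128.6 kN and R_E = 153.5 − 128.6 = 24.87 kN.
R_C = 110.2 + 128.6 = 238.8 kN.

R_C = 238.8 kN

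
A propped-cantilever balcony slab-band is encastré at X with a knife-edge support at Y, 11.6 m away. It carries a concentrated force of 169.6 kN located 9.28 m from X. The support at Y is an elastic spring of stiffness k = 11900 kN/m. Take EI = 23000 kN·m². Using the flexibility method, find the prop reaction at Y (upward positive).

R_Y = 119 kN

Release the roller at Y. Primary structure: cantilever fixed at X.
Downward deflection at the released point Y due to the loads:
  point load 169.6 at a = 9.28: Pa²(3L − a)/(6EI) = 62123/EI
Flexibility coefficient — unit upward force at Y: δ_{YY} = L³/(3EI) = 520.3/EI.
With EI = 23000 kN·m²: δ_0 = 2.701 m and δ_{YY} = 0.022622 m/kN.
Compatibility — the spring shortens by R_Y/k under the reaction it provides: δ_0 − R_Y·δ_{YY} = R_Y/k. With 1/k = 0.000084 m/kN, R_Y = δ_0 / (δ_{YY} + 1/k) = 2.701 / (0.022622 + 0.000084) = 119 kN.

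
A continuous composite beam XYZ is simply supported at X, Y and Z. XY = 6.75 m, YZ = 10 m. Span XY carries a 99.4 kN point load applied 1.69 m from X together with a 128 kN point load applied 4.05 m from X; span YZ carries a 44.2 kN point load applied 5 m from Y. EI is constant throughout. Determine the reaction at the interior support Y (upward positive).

R_Y = 160.5 kN

Insert a hinge at Y; M_Y is the redundant, and each span becomes simply supported.
Discontinuity in slope at Y on the released structure — sum the simple-span end rotations:
  span XY: point load 99.4 at a = 1.69: Pab(L + a)/(6LEI) = 177.1/EI
  span XY: point load 128 at a = 4.05: Pab(L + a)/(6LEI) = 373.2/EI
  span YZ: point load 44.2 at a = 5: Pab(L + b)/(6LEI) = 276.2/EI
  relative rotation θ_0 = (550.4 + 276.2)/EI = 826.6/EI
A unit hogging moment at Y produces rotation L₁/(3EI) + L₂/(3EI) = 5.583/EI.
Compatibility: M_Y·(L₁+L₂)/(3EI) = θ_0, giving M_Y = 148.1 kN·m (hogging).
Span XY, ΣM about X with M_Y applied at Y: R_Y^{XY}·6.75 = 686.4 + 148.1, so R_Y^{XY} = 123.6 kN and R_X = 227.4 − 123.6 = 103.8 kN.
Span YZ, ΣM about Z: R_Y^{YZ}·10 = 221 + 148.1, so R_Y^{YZ} = 36.91 kN and R_Z = 44.2 − 36.91 = 7.295 kN.
R_Y = 123.6 + 36.91 = 160.5 kN.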